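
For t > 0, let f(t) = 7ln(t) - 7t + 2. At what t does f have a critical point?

f'(t) = 7/t − 7 = 0 gives t = 1.
f''(t) = -7/t², which is negative for t > 0, so this is a local maximum.
f(1) = 7·ln(1) - 7 + 2 ≈ -5.0000.

1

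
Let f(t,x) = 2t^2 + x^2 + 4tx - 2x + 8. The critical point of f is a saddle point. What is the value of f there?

9

∂f/∂t = 4t + 4x = 0 and ∂f/∂x = 4t + 2x - 2 = 0, so (t, x) = (1, -1).
The Hessian has f_{tt} = 4, f_{xx} = 2, f_{tx} = 4, giving D = -8 < 0, so the point is a saddle point.
f(1, -1) = 9.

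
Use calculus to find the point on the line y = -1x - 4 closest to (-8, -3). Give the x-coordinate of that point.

Minimize D(x)^2 = (x + 8)^2 + (-x - 1)^2.
d/dx[D^2] = 2(x + 8) + 2·(-1)·(-x - 1) = 0 ⇒ x = -9/2.
Then y = 1/2 and the distance is √(49/2) ≈ 4.9497.

-9/2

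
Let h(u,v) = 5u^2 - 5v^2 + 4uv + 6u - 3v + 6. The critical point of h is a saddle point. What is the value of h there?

633/116

∂h/∂u = 10u + 4v + 6 = 0 and ∂h/∂v = 4u - 10v - 3 = 0, so (u, v) = (-12/29, -27/58).
The Hessian has h_{uu} = 10, h_{vv} = -10, h_{uv} = 4, giving D = -116 < 0, so the point is a saddle point.
h(-12/29, -27/58) = 633/116.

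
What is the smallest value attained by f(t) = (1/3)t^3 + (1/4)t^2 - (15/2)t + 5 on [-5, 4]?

-335/48

f'(t) = t^2 + (1/2)t - 15/2, which vanishes at t = -3 and t = 5/2.
Compare values at every candidate in [-5, 4]: f(-5) = 85/12; f(-3) = 83/4; f(5/2) = -335/48; f(4) = 1/3.
The minimum over the interval is -335/48, attained at t = 5/2.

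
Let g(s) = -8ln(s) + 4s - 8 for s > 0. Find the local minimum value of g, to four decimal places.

-5.5452

g'(s) = -8/s + 4 = 0 gives s = 2.
g''(s) = 8/s², which is positive for s > 0, so this is a local minimum.
g(2) = -8·ln(2) + 8 - 8 ≈ -5.5452.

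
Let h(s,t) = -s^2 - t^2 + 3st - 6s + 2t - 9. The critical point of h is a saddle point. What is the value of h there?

∂h/∂s = -2s + 3t - 6 = 0 and ∂h/∂t = 3s - 2t + 2 = 0, so (s, t) = (6/5, 14/5).
The Hessian has h_{ss} = -2, h_{tt} = -2, h_{st} = 3, giving D = -5 < 0, so the point is a saddle point.
h(6/5, 14/5) = -49/5.

-49/5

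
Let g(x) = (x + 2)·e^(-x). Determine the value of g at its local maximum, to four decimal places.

Differentiating with the product rule gives g'(x) = (-x - 1)·e^(-x). Since e^(-x) > 0, the only critical point is x = -1.
g''(-1) has the same sign as -1 < 0, so this is a local maximum.
g(-1) = (1)·e^(1) ≈ 2.7183.

2.7183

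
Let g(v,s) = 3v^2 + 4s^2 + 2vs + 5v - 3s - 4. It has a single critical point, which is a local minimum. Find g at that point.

∂g/∂v = 6v + 2s + 5 = 0 and ∂g/∂s = 2v + 8s - 3 = 0, so (v, s) = (-23/22, 7/11).
The Hessian has g_{vv} = 6, g_{ss} = 8, g_{vs} = 2, giving D = 44 > 0 with g_{vv} > 0, so the point is a local minimum.
g(-23/22, 7/11) = -333/44.

-333/44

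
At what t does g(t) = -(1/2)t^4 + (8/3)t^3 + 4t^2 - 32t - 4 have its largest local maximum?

-2

Critical points: g'(t) = -2t^3 + 8t^2 + 8t - 32 vanishes at t = -2, 2, 4.
Since g''(t) = -6t^2 + 16t + 8, we get g''(-2) = -48 < 0 ⇒ local maximum; g''(2) = 16 > 0 ⇒ local minimum; g''(4) = -24 < 0 ⇒ local maximum.
So the largest local maximum value is g(-2) = 140/3.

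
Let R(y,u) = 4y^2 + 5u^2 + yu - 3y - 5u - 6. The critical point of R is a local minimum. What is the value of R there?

∂R/∂y = 8y + u - 3 = 0 and ∂R/∂u = y + 10u - 5 = 0, so (y, u) = (25/79, 37/79).
The Hessian has R_{yy} = 8, R_{uu} = 10, R_{yu} = 1, giving D = 79 > 0 with R_{yy} > 0, so the point is a local minimum.
R(25/79, 37/79) = -604/79.

-604/79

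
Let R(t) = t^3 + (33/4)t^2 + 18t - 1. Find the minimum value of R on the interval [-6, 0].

R'(t) = 3t^2 + (33/2)t + 18, which vanishes at t = -4 and t = -3/2.
Compare values at every candidate in [-6, 0]: R(-6) = -28, R(-4) = -5, R(-3/2) = -205/16, R(0) = -1.
The minimum over the interval is -28, attained at t = -6.

-28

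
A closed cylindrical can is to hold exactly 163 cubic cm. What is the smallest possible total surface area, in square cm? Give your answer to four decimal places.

165.1859

With radius r and height h, πr²h = 163 so h = 163/(πr²), and S(r) = 2πr² + 2πrh = 2πr² + 2·163/r.
S'(r) = 4πr − 2·163/r² = 0 ⇒ r³ = 163/(2π), so r ≈ 2.9603 and h = 2r ≈ 5.9206.
S''(r) = 4π + 4·163/r³ > 0, so this is the minimum; S ≈ 165.1859.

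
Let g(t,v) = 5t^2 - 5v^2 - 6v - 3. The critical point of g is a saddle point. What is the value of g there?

∂g/∂t = 10t = 0 and ∂g/∂v = -10v - 6 = 0, so (t, v) = (0, -3/5).
The Hessian has g_{tt} = 10, g_{vv} = -10, g_{tv} = 0, giving D = -100 < 0, so the point is a saddle point.
g(0, -3/5) = -6/5.

-6/5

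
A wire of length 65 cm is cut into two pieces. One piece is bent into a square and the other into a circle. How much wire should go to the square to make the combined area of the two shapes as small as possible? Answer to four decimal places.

Let x be the length used for the square. Square side x/4; circle radius (65−x)/(2π).
A(x) = (x/4)² + π·((65−x)/(2π))² = x²/16 + (65−x)²/(4π) for 0 ≤ x ≤ 65. A'(x) = x/8 − (65−x)/(2π) = 0 gives x = 4·65/(π+4) ≈ 36.4064.
A'' = 1/8 + 1/(2π) > 0, so this gives the minimum combined area; x ≈ 36.4064 cm to the square.

36.4064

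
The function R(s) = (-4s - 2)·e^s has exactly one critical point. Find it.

-3/2

Differentiating with the product rule gives R'(s) = (-4s - 6)·e^s. Since e^s > 0, the only critical point is s = -3/2.
R''(-3/2) has the same sign as -4 < 0, so this is a local maximum.
R(-3/2) = (4)·e^(-3/2) ≈ 0.8925.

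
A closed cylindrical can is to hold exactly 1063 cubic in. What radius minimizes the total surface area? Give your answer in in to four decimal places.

5.5308

With radius r and height h, πr²h = 1063 so h = 1063/(πr²), and S(r) = 2πr² + 2πrh = 2πr² + 2·1063/r.
S'(r) = 4πr − 2·1063/r² = 0 ⇒ r³ = 1063/(2π), so r ≈ 5.5308 and h = 2r ≈ 11.0615.
S''(r) = 4π + 4·1063/r³ > 0, so this is the minimum; S ≈ 576.5939.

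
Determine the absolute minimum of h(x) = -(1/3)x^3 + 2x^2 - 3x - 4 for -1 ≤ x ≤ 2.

-16/3

h'(x) = -x^2 + 4x - 3, whose only zero in [-1, 2] is x = 1.
Evaluating at the critical points and endpoints: h(-1) = 4/3,  h(1) = -16/3,  h(2) = -14/3.
So the minimum is h(1) = -16/3.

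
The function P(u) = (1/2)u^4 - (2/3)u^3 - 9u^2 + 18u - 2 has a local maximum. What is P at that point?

P'(u) = 2u^3 - 2u^2 - 18u + 18 = 0 at u = -3, 1, 3.
P''(u) = 6u^2 - 4u - 18. P''(-3) = 48 > 0 ⇒ local minimum; P''(1) = -16 < 0 ⇒ local maximum; P''(3) = 24 > 0 ⇒ local minimum.
So the local maximum value is P(1) = 41/6.

41/6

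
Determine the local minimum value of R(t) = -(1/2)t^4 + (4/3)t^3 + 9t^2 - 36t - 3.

R'(t) = -2t^3 + 4t^2 + 18t - 36. Setting R'(t) = 0 gives t ∈ {-3, 2, 3}.
Since R''(t) = -6t^2 + 8t + 18, we get R''(-3) = -60 < 0 ⇒ local maximum; R''(2) = 10 > 0 ⇒ local minimum; R''(3) = -12 < 0 ⇒ local maximum.
The local minimum is R(2) = -109/3.

-109/3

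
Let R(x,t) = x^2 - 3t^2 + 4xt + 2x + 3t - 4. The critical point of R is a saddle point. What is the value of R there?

∂R/∂x = 2x + 4t + 2 = 0 and ∂R/∂t = 4x - 6t + 3 = 0, so (x, t) = (-6/7, -1/14).
The Hessian has R_{xx} = 2, R_{tt} = -6, R_{xt} = 4, giving D = -28 < 0, so the point is a saddle point.
R(-6/7, -1/14) = -139/28.

-139/28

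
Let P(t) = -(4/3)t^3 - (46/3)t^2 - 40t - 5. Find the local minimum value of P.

-29

Critical points: P'(t) = -4t^2 - (92/3)t - 40 vanishes at t = -6, -5/3.
Second-derivative test with P''(t) = -8t - 92/3: P''(-6) = 52/3 > 0 ⇒ local minimum; P''(-5/3) = -52/3 < 0 ⇒ local maximum.
So the local minimum value is P(-6) = -29.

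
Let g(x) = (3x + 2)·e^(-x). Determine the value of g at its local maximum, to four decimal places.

2.1496

By the product rule, g'(x) = (-3x + 1)·e^(-x). Since e^(-x) > 0, the only critical point is x = 1/3.
g''(1/3) has the same sign as -3 < 0, so this is a local maximum.
g(1/3) = (3)·e^(-1/3) ≈ 2.1496.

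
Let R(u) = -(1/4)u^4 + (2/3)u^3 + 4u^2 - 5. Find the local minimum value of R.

R'(u) = -u^3 + 2u^2 + 8u. Setting R'(u) = 0 gives u ∈ {-2, 0, 4}.
Since R''(u) = -3u^2 + 4u + 8, we get R''(-2) = -12 < 0 ⇒ local maximum; R''(0) = 8 > 0 ⇒ local minimum; R''(4) = -24 < 0 ⇒ local maximum.
The local minimum is R(0) = -5.

-5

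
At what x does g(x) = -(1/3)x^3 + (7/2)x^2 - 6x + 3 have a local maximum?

g'(x) = -x^2 + 7x - 6 = 0 at x = 1, 6.
Second-derivative test with g''(x) = -2x + 7: g''(1) = 5 > 0 ⇒ local minimum; g''(6) = -5 < 0 ⇒ local maximum.
Thus g has its local maximum at x = 6, with value 21.

6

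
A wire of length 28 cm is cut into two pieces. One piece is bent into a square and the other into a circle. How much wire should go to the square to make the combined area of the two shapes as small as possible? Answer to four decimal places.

15.6828

Let x be the length used for the square. Square side x/4; circle radius (28−x)/(2π).
A(x) = (x/4)² + π·((28−x)/(2π))² = x²/16 + (28−x)²/(4π) for 0 ≤ x ≤ 28. A'(x) = x/8 − (28−x)/(2π) = 0 gives x = 4·28/(π+4) ≈ 15.6828.
A'' = 1/8 + 1/(2π) > 0, so this gives the minimum combined area; x ≈ 15.6828 cm to the square.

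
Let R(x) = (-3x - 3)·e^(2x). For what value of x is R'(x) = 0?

-3/2

R'(x) = (-3)·e^(2x) + (-3x - 3)·2·e^(2x) = (-6x - 9)·e^(2x). Since e^(2x) > 0, the only critical point is x = -3/2.
R''(-3/2) has the same sign as -6 < 0, so this is a local maximum.
R(-3/2) = (3/2)·e^(-3) ≈ 0.0747.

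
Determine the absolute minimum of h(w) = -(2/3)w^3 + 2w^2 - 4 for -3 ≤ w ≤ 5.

-112/3

h'(w) = -2w^2 + 4w, which vanishes at w = 0 and w = 2.
Candidates: h(-3) = 32; h(0) = -4; h(2) = -4/3; h(5) = -112/3.
The minimum over the interval is -112/3, attained at w = 5.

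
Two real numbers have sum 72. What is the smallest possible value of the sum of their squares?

With a + b = 72, a^2 + b^2 = a^2 + (72 − a)^2.
The derivative 2a − 2(72 − a) = 4a − 144 vanishes at a = 36; second derivative 4 > 0, a minimum.
The minimum is 2·(36)^2 = 2592.

2592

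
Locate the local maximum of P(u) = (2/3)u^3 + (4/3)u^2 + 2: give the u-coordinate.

-4/3

Critical points: P'(u) = 2u^2 + (8/3)u vanishes at u = -4/3, 0.
Since P''(u) = 4u + 8/3, we get P''(-4/3) = -8/3 < 0 ⇒ local maximum; P''(0) = 8/3 > 0 ⇒ local minimum.
The local maximum is P(-4/3) = 226/81.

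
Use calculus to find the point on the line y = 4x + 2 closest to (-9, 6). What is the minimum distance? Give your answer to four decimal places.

Minimize D(x)^2 = (x + 9)^2 + (4x - 4)^2.
d/dx[D^2] = 2(x + 9) + 2·4·(4x - 4) = 0 ⇒ x = 7/17.
Then y = 62/17 and the distance is √(1600/17) ≈ 9.7014.

9.7014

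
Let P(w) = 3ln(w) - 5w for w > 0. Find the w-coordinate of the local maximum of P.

3/5

P'(w) = 3/w − 5 = 0 gives w = 3/5.
P''(w) = -3/w², which is negative for w > 0, so this is a local maximum.
P(3/5) = 3·ln(3/5) - 3 ≈ -4.5325.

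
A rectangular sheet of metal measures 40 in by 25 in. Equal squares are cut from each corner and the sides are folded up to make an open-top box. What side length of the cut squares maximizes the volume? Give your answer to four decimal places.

5.0000

With cut size x, the volume is V(x) = x(40 − 2x)(25 − 2x) for 0 < x < 12.5.
V'(x) = 12x^2 − 260x + 1000. Setting V'(x) = 0 gives x ≈ 5.0000 (the root in (0, 12.5)).
V''(x) = 24x − 260 is negative there, so this is the maximum; V ≈ 2250.0000.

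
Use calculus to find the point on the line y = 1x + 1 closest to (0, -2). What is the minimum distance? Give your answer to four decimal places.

Minimize D(x)^2 = (x + 0)^2 + (x + 3)^2.
d/dx[D^2] = 2(x + 0) + 2·1·(x + 3) = 0 ⇒ x = -3/2.
Then y = -1/2 and the distance is √(9/2) ≈ 2.1213.

2.1213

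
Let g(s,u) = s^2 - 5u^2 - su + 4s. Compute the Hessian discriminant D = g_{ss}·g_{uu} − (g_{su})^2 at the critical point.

∂g/∂s = 2s - u + 4 = 0 and ∂g/∂u = -s - 10u = 0, so (s, u) = (-40/21, 4/21).
The Hessian has g_{ss} = 2, g_{uu} = -10, g_{su} = -1, giving D = -21 < 0, so the point is a saddle point.
D = (2)·(-10) − (-1)^2 = -21.

-21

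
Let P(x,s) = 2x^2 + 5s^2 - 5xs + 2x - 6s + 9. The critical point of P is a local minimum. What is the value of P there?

∂P/∂x = 4x - 5s + 2 = 0 and ∂P/∂s = -5x + 10s - 6 = 0, so (x, s) = (2/3, 14/15).
The Hessian has P_{xx} = 4, P_{ss} = 10, P_{xs} = -5, giving D = 15 > 0 with P_{xx} > 0, so the point is a local minimum.
P(2/3, 14/15) = 103/15.

103/15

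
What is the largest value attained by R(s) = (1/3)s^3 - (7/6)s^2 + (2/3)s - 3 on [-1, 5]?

77/6

The derivative is s^2 - (7/3)s + 2/3, which vanishes at s = 1/3 and s = 2.
Evaluating at the critical points and endpoints: R(-1) = -31/6, R(1/3) = -469/162, R(2) = -11/3, R(5) = 77/6.
The maximum over the interval is 77/6, attained at s = 5.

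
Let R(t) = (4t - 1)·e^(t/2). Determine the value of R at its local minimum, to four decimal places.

By the product rule, R'(t) = (2t + 7/2)·e^(t/2). Since e^(t/2) > 0, the only critical point is t = -7/4.
R''(-7/4) has the same sign as 2 > 0, so this is a local minimum.
R(-7/4) = (-8)·e^(-7/8) ≈ -3.3349.

-3.3349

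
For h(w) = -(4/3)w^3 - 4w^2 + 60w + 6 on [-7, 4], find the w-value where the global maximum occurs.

3

The derivative is -4w^2 - 8w + 60, which vanishes at w = -5 and w = 3.
Evaluating at the critical points and endpoints: h(-7) = -458/3, h(-5) = -682/3, h(3) = 114, h(4) = 290/3.
The maximum over the interval is 114, attained at w = 3.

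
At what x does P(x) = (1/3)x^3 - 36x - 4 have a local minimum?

6

Critical points: P'(x) = x^2 - 36 vanishes at x = -6, 6.
Second-derivative test with P''(x) = 2x: P''(-6) = -12 < 0 ⇒ local maximum; P''(6) = 12 > 0 ⇒ local minimum.
So the local minimum value is P(6) = -148.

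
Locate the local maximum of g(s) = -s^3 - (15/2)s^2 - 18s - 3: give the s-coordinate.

-2

g'(s) = -3s^2 - 15s - 18. Setting g'(s) = 0 gives s ∈ {-3, -2}.
g''(s) = -6s - 15. g''(-3) = 3 > 0 ⇒ local minimum; g''(-2) = -3 < 0 ⇒ local maximum.
The local maximum is g(-2) = 11.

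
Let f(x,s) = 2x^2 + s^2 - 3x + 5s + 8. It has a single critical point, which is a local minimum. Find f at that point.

∂f/∂x = 4x - 3 = 0 and ∂f/∂s = 2s + 5 = 0, so (x, s) = (3/4, -5/2).
The Hessian has f_{xx} = 4, f_{ss} = 2, f_{xs} = 0, giving D = 8 > 0 with f_{xx} > 0, so the point is a local minimum.
f(3/4, -5/2) = 5/8.

5/8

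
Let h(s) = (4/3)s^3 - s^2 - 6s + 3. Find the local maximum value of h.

20/3

h'(s) = 4s^2 - 2s - 6 = 0 at s = -1, 3/2.
Second-derivative test with h''(s) = 8s - 2: h''(-1) = -10 < 0 ⇒ local maximum; h''(3/2) = 10 > 0 ⇒ local minimum.
Thus h has its local maximum at s = -1, with value 20/3.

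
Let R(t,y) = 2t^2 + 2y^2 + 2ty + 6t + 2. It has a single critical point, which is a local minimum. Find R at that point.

-4

∂R/∂t = 4t + 2y + 6 = 0 and ∂R/∂y = 2t + 4y = 0, so (t, y) = (-2, 1).
The Hessian has R_{tt} = 4, R_{yy} = 4, R_{ty} = 2, giving D = 12 > 0 with R_{tt} > 0, so the point is a local minimum.
R(-2, 1) = -4.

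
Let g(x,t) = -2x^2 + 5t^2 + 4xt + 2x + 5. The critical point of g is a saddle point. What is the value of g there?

∂g/∂x = -4x + 4t + 2 = 0 and ∂g/∂t = 4x + 10t = 0, so (x, t) = (5/14, -1/7).
The Hessian has g_{xx} = -4, g_{tt} = 10, g_{xt} = 4, giving D = -56 < 0, so the point is a saddle point.
g(5/14, -1/7) = 75/14.

75/14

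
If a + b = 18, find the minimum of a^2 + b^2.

162

With a + b = 18, a^2 + b^2 = a^2 + (18 − a)^2.
The derivative 2a − 2(18 − a) = 4a − 36 vanishes at a = 9; second derivative 4 > 0, a minimum.
The minimum is 2·(9)^2 = 162.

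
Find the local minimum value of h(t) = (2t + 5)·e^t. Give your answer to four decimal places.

Differentiating with the product rule gives h'(t) = (2t + 7)·e^t. Since e^t > 0, the only critical point is t = -7/2.
h''(-7/2) has the same sign as 2 > 0, so this is a local minimum.
h(-7/2) = (-2)·e^(-7/2) ≈ -0.0604.

-0.0604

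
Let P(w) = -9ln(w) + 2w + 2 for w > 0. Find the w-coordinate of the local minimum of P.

P'(w) = -9/w + 2 = 0 gives w = 9/2.
P''(w) = 9/w², which is positive for w > 0, so this is a local minimum.
P(9/2) = -9·ln(9/2) + 9 + 2 ≈ -2.5367.

9/2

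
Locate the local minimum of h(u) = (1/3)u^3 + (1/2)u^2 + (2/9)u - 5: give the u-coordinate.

h'(u) = u^2 + u + 2/9. Setting h'(u) = 0 gives u ∈ {-2/3, -1/3}.
Since h''(u) = 2u + 1, we get h''(-2/3) = -1/3 < 0 ⇒ local maximum; h''(-1/3) = 1/3 > 0 ⇒ local minimum.
Thus h has its local minimum at u = -1/3, with value -815/162.

-1/3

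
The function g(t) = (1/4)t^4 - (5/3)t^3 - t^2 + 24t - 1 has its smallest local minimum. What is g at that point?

g'(t) = t^3 - 5t^2 - 2t + 24 = 0 at t = -2, 3, 4.
Since g''(t) = 3t^2 - 10t - 2, we get g''(-2) = 30 > 0 ⇒ local minimum; g''(3) = -5 < 0 ⇒ local maximum; g''(4) = 6 > 0 ⇒ local minimum.
The smallest local minimum is g(-2) = -107/3.

-107/3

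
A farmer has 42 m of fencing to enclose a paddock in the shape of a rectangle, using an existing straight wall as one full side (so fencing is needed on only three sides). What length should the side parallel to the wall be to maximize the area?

Let the sides perpendicular to the wall have length x and the parallel side y, so 2x + y = 42 and the area is A = xy = x(42 − 2x).
A'(x) = 42 − 4x = 0 gives x = 21/2, and A''(x) = −4 < 0 confirms a maximum.
Then y = 42 − 2·21/2 = 21 and A = 441/2.

21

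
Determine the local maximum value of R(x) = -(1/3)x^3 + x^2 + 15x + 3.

184/3

R'(x) = -x^2 + 2x + 15 = 0 at x = -3, 5.
Since R''(x) = -2x + 2, we get R''(-3) = 8 > 0 ⇒ local minimum; R''(5) = -8 < 0 ⇒ local maximum.
Thus R has its local maximum at x = 5, with value 184/3.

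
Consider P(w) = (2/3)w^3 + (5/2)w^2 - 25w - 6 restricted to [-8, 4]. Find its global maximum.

589/6

The derivative is 2w^2 + 5w - 25, which vanishes at w = -5 and w = 5/2.
Evaluating at the critical points and endpoints: P(-8) = 38/3, P(-5) = 589/6, P(5/2) = -1019/24, P(4) = -70/3.
The maximum over the interval is 589/6, attained at w = -5.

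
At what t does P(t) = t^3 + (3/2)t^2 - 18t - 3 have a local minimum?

2

P'(t) = 3t^2 + 3t - 18 = 0 at t = -3, 2.
P''(t) = 6t + 3. P''(-3) = -15 < 0 ⇒ local maximum; P''(2) = 15 > 0 ⇒ local minimum.
So the local minimum value is P(2) = -25.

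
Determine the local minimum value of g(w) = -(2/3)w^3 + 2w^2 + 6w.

Critical points: g'(w) = -2w^2 + 4w + 6 vanishes at w = -1, 3.
Second-derivative test with g''(w) = -4w + 4: g''(-1) = 8 > 0 ⇒ local minimum; g''(3) = -8 < 0 ⇒ local maximum.
The local minimum is g(-1) = -10/3.

-10/3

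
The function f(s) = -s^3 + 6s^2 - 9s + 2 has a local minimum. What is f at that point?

f'(s) = -3s^2 + 12s - 9 = 0 at s = 1, 3.
Since f''(s) = -6s + 12, we get f''(1) = 6 > 0 ⇒ local minimum; f''(3) = -6 < 0 ⇒ local maximum.
Thus f has its local minimum at s = 1, with value -2.

-2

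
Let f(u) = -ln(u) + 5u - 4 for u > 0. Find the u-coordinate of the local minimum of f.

f'(u) = -1/u + 5 = 0 gives u = 1/5.
f''(u) = 1/u², which is positive for u > 0, so this is a local minimum.
f(1/5) = -1·ln(1/5) + 1 - 4 ≈ -1.3906.

1/5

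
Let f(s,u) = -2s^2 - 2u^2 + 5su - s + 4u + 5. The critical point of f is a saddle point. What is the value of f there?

∂f/∂s = -4s + 5u - 1 = 0 and ∂f/∂u = 5s - 4u + 4 = 0, so (s, u) = (-16/9, -11/9).
The Hessian has f_{ss} = -4, f_{uu} = -4, f_{su} = 5, giving D = -9 < 0, so the point is a saddle point.
f(-16/9, -11/9) = 31/9.

31/9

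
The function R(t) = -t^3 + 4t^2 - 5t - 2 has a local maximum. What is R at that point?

-104/27

Critical points: R'(t) = -3t^2 + 8t - 5 vanishes at t = 1, 5/3.
R''(t) = -6t + 8. R''(1) = 2 > 0 ⇒ local minimum; R''(5/3) = -2 < 0 ⇒ local maximum.
Thus R has its local maximum at t = 5/3, with value -104/27.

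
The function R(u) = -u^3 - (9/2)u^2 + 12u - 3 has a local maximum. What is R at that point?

7/2

R'(u) = -3u^2 - 9u + 12. Setting R'(u) = 0 gives u ∈ {-4, 1}.
Since R''(u) = -6u - 9, we get R''(-4) = 15 > 0 ⇒ local minimum; R''(1) = -15 < 0 ⇒ local maximum.
So the local maximum value is R(1) = 7/2.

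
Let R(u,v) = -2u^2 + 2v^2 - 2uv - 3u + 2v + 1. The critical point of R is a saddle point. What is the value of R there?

9/10

∂R/∂u = -4u - 2v - 3 = 0 and ∂R/∂v = -2u + 4v + 2 = 0, so (u, v) = (-2/5, -7/10).
The Hessian has R_{uu} = -4, R_{vv} = 4, R_{uv} = -2, giving D = -20 < 0, so the point is a saddle point.
R(-2/5, -7/10) = 9/10.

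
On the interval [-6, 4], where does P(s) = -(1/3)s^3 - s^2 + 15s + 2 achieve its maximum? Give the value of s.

3

P'(s) = -s^2 - 2s + 15, which vanishes at s = -5 and s = 3.
Compare values at every candidate in [-6, 4]: P(-6) = -52; P(-5) = -169/3; P(3) = 29; P(4) = 74/3.
So the maximum is P(3) = 29.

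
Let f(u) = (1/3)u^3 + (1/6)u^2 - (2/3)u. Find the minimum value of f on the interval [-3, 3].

-11/2

The derivative is u^2 + (1/3)u - 2/3, which vanishes at u = -1 and u = 2/3.
Candidates: f(-3) = -11/2, f(-1) = 1/2, f(2/3) = -22/81, f(3) = 17/2.
The minimum over the interval is -11/2, attained at u = -3.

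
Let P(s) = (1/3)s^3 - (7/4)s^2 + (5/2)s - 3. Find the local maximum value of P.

-23/12

P'(s) = s^2 - (7/2)s + 5/2 = 0 at s = 1, 5/2.
P''(s) = 2s - 7/2. P''(1) = -3/2 < 0 ⇒ local maximum; P''(5/2) = 3/2 > 0 ⇒ local minimum.
So the local maximum value is P(1) = -23/12.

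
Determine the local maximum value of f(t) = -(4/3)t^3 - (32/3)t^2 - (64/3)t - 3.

781/81

Critical points: f'(t) = -4t^2 - (64/3)t - 64/3 vanishes at t = -4, -4/3.
f''(t) = -8t - 64/3. f''(-4) = 32/3 > 0 ⇒ local minimum; f''(-4/3) = -32/3 < 0 ⇒ local maximum.
So the local maximum value is f(-4/3) = 781/81.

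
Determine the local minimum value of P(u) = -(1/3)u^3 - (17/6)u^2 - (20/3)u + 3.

17/3

P'(u) = -u^2 - (17/3)u - 20/3. Setting P'(u) = 0 gives u ∈ {-4, -5/3}.
Since P''(u) = -2u - 17/3, we get P''(-4) = 7/3 > 0 ⇒ local minimum; P''(-5/3) = -7/3 < 0 ⇒ local maximum.
Thus P has its local minimum at u = -4, with value 17/3.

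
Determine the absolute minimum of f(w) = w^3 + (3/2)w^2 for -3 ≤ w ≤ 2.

-27/2

The derivative is 3w^2 + 3w, which vanishes at w = -1 and w = 0.
Candidates: f(-3) = -27/2; f(-1) = 1/2; f(0) = 0; f(2) = 14.
Hence the absolute minimum is -27/2 at w = -3.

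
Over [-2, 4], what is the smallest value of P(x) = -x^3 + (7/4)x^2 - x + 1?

Differentiating, P'(x) = -3x^2 + (7/2)x - 1; which vanishes at x = 1/2 and x = 2/3.
Compare values at every candidate in [-2, 4]: P(-2) = 18, P(1/2) = 13/16, P(2/3) = 22/27, P(4) = -39.
So the minimum is P(4) = -39.

-39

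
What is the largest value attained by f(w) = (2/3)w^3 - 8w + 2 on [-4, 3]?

38/3

f'(w) = 2w^2 - 8, which vanishes at w = -2 and w = 2.
Evaluating at the critical points and endpoints: f(-4) = -26/3, f(-2) = 38/3, f(2) = -26/3, f(3) = -4.
So the maximum is f(-2) = 38/3.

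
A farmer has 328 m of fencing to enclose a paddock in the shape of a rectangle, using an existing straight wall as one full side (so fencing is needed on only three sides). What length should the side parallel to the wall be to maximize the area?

164

Let the sides perpendicular to the wall have length x and the parallel side y, so 2x + y = 328 and the area is A = xy = x(328 − 2x).
A'(x) = 328 − 4x = 0 gives x = 82, and A''(x) = −4 < 0 confirms a maximum.
Then y = 328 − 2·82 = 164 and A = 13448.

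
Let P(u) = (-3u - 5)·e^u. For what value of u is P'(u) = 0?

-8/3

Differentiating with the product rule gives P'(u) = (-3u - 8)·e^u. Since e^u > 0, the only critical point is u = -8/3.
P''(-8/3) has the same sign as -3 < 0, so this is a local maximum.
P(-8/3) = (3)·e^(-8/3) ≈ 0.2085.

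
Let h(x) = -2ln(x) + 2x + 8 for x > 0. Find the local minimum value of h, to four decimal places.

h'(x) = -2/x + 2 = 0 gives x = 1.
h''(x) = 2/x², which is positive for x > 0, so this is a local minimum.
h(1) = -2·ln(1) + 2 + 8 ≈ 10.0000.

10.0000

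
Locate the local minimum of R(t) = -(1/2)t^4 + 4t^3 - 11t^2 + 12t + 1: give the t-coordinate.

2

R'(t) = -2t^3 + 12t^2 - 22t + 12. Setting R'(t) = 0 gives t ∈ {1, 2, 3}.
Since R''(t) = -6t^2 + 24t - 22, we get R''(1) = -4 < 0 ⇒ local maximum; R''(2) = 2 > 0 ⇒ local minimum; R''(3) = -4 < 0 ⇒ local maximum.
So the local minimum value is R(2) = 5.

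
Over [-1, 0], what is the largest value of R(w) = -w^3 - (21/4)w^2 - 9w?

19/4

The derivative is -3w^2 - (21/2)w - 9, which has no zeros in [-1, 0].
Candidates: R(-1) = 19/4,  R(0) = 0.
The maximum over the interval is 19/4, attained at w = -1.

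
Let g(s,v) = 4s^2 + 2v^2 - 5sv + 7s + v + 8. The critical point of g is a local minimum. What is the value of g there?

-81/7

∂g/∂s = 8s - 5v + 7 = 0 and ∂g/∂v = -5s + 4v + 1 = 0, so (s, v) = (-33/7, -43/7).
The Hessian has g_{ss} = 8, g_{vv} = 4, g_{sv} = -5, giving D = 7 > 0 with g_{ss} > 0, so the point is a local minimum.
g(-33/7, -43/7) = -81/7.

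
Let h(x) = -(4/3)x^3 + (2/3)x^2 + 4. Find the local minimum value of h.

h'(x) = -4x^2 + (4/3)x = 0 at x = 0, 1/3.
Since h''(x) = -8x + 4/3, we get h''(0) = 4/3 > 0 ⇒ local minimum; h''(1/3) = -4/3 < 0 ⇒ local maximum.
Thus h has its local minimum at x = 0, with value 4.

4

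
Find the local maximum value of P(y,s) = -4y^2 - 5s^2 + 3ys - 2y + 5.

375/71

∂P/∂y = -8y + 3s - 2 = 0 and ∂P/∂s = 3y - 10s = 0, so (y, s) = (-20/71, -6/71).
The Hessian has P_{yy} = -8, P_{ss} = -10, P_{ys} = 3, giving D = 71 > 0 with P_{yy} < 0, so the point is a local maximum.
P(-20/71, -6/71) = 375/71.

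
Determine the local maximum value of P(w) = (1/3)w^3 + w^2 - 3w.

9

Critical points: P'(w) = w^2 + 2w - 3 vanishes at w = -3, 1.
P''(w) = 2w + 2. P''(-3) = -4 < 0 ⇒ local maximum; P''(1) = 4 > 0 ⇒ local minimum.
The local maximum is P(-3) = 9.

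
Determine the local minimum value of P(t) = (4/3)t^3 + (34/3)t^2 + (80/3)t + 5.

P'(t) = 4t^2 + (68/3)t + 80/3. Setting P'(t) = 0 gives t ∈ {-4, -5/3}.
Since P''(t) = 8t + 68/3, we get P''(-4) = -28/3 < 0 ⇒ local maximum; P''(-5/3) = 28/3 > 0 ⇒ local minimum.
The local minimum is P(-5/3) = -1145/81.

-1145/81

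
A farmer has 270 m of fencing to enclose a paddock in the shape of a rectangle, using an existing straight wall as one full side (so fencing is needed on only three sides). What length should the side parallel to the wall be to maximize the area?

Let the sides perpendicular to the wall have length x and the parallel side y, so 2x + y = 270 and the area is A = xy = x(270 − 2x).
A'(x) = 270 − 4x = 0 gives x = 135/2, and A''(x) = −4 < 0 confirms a maximum.
Then y = 270 − 2·135/2 = 135 and A = 18225/2.

135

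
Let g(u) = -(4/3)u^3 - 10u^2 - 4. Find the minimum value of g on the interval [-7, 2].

-262/3

The derivative is -4u^2 - 20u, which vanishes at u = -5 and u = 0.
Candidates: g(-7) = -110/3; g(-5) = -262/3; g(0) = -4; g(2) = -164/3.
The minimum over the interval is -262/3, attained at u = -5.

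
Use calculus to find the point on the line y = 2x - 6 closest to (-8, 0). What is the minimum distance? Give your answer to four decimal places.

9.8387

Minimize D(x)^2 = (x + 8)^2 + (2x - 6)^2.
d/dx[D^2] = 2(x + 8) + 2·2·(2x - 6) = 0 ⇒ x = 4/5.
Then y = -22/5 and the distance is √(484/5) ≈ 9.8387.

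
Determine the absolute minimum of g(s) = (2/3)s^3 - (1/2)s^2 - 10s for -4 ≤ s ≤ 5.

-425/24

g'(s) = 2s^2 - s - 10, which vanishes at s = -2 and s = 5/2.
Evaluating at the critical points and endpoints: g(-4) = -32/3, g(-2) = 38/3, g(5/2) = -425/24, g(5) = 125/6.
Hence the absolute minimum is -425/24 at s = 5/2.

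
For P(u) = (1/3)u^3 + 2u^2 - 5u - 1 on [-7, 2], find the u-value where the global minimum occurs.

1

P'(u) = u^2 + 4u - 5, which vanishes at u = -5 and u = 1.
Evaluating at the critical points and endpoints: P(-7) = 53/3, P(-5) = 97/3, P(1) = -11/3, P(2) = -1/3.
The minimum over the interval is -11/3, attained at u = 1.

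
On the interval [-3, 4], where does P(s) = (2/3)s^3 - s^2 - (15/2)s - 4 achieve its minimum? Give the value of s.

5/2

Differentiating, P'(s) = 2s^2 - 2s - 15/2; which vanishes at s = -3/2 and s = 5/2.
Evaluating at the critical points and endpoints: P(-3) = -17/2,  P(-3/2) = 11/4,  P(5/2) = -223/12,  P(4) = -22/3.
So the minimum is P(5/2) = -223/12.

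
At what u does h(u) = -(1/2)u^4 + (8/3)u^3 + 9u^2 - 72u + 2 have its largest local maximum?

Critical points: h'(u) = -2u^3 + 8u^2 + 18u - 72 vanishes at u = -3, 3, 4.
Since h''(u) = -6u^2 + 16u + 18, we get h''(-3) = -84 < 0 ⇒ local maximum; h''(3) = 12 > 0 ⇒ local minimum; h''(4) = -14 < 0 ⇒ local maximum.
Thus h has its largest local maximum at u = -3, with value 373/2.

-3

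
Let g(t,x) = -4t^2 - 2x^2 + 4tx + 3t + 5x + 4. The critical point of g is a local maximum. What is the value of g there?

121/8

∂g/∂t = -8t + 4x + 3 = 0 and ∂g/∂x = 4t - 4x + 5 = 0, so (t, x) = (2, 13/4).
The Hessian has g_{tt} = -8, g_{xx} = -4, g_{tx} = 4, giving D = 16 > 0 with g_{tt} < 0, so the point is a local maximum.
g(2, 13/4) = 121/8.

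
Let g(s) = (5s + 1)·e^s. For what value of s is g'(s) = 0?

By the product rule, g'(s) = (5s + 6)·e^s. Since e^s > 0, the only critical point is s = -6/5.
g''(-6/5) has the same sign as 5 > 0, so this is a local minimum.
g(-6/5) = (-5)·e^(-6/5) ≈ -1.5060.

-6/5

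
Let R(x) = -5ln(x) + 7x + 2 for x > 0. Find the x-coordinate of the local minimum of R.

5/7

R'(x) = -5/x + 7 = 0 gives x = 5/7.
R''(x) = 5/x², which is positive for x > 0, so this is a local minimum.
R(5/7) = -5·ln(5/7) + 5 + 2 ≈ 8.6824.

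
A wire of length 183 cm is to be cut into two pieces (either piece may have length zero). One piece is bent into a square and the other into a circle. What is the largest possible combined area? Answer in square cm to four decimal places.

2664.9699

Let x be the length used for the square. Square side x/4; circle radius (183−x)/(2π).
A(x) = (x/4)² + π·((183−x)/(2π))² = x²/16 + (183−x)²/(4π) for 0 ≤ x ≤ 183. A'(x) = x/8 − (183−x)/(2π) = 0 gives x = 4·183/(π+4) ≈ 102.4981.
A'' > 0, so the interior critical point is a minimum; the maximum is at an endpoint. A(0) = 2664.9699 and A(183) = 2093.0625, so the largest area is 2664.9699.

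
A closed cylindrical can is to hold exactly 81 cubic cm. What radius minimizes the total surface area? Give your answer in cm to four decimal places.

With radius r and height h, πr²h = 81 so h = 81/(πr²), and S(r) = 2πr² + 2πrh = 2πr² + 2·81/r.
S'(r) = 4πr − 2·81/r² = 0 ⇒ r³ = 81/(2π), so r ≈ 2.3448 and h = 2r ≈ 4.6896.
S''(r) = 4π + 4·81/r³ > 0, so this is the minimum; S ≈ 103.6345.

2.3448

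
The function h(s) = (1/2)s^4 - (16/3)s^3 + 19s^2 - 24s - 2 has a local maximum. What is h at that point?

Critical points: h'(s) = 2s^3 - 16s^2 + 38s - 24 vanishes at s = 1, 3, 4.
Since h''(s) = 6s^2 - 32s + 38, we get h''(1) = 12 > 0 ⇒ local minimum; h''(3) = -4 < 0 ⇒ local maximum; h''(4) = 6 > 0 ⇒ local minimum.
So the local maximum value is h(3) = -13/2.

-13/2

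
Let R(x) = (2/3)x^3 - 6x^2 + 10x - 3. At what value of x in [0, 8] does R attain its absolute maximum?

Differentiating, R'(x) = 2x^2 - 12x + 10; which vanishes at x = 1 and x = 5.
Evaluating at the critical points and endpoints: R(0) = -3,  R(1) = 5/3,  R(5) = -59/3,  R(8) = 103/3.
Hence the absolute maximum is 103/3 at x = 8.

8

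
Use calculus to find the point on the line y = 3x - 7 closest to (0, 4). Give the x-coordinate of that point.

Minimize D(x)^2 = (x + 0)^2 + (3x - 11)^2.
d/dx[D^2] = 2(x + 0) + 2·3·(3x - 11) = 0 ⇒ x = 33/10.
Then y = 29/10 and the distance is √(121/10) ≈ 3.4785.

33/10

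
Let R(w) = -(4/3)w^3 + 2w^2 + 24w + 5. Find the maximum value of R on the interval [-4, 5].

The derivative is -4w^2 + 4w + 24, which vanishes at w = -2 and w = 3.
Compare values at every candidate in [-4, 5]: R(-4) = 79/3; R(-2) = -73/3; R(3) = 59; R(5) = 25/3.
Hence the absolute maximum is 59 at w = 3.

59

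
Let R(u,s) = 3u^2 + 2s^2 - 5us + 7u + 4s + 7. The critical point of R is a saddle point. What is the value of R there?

∂R/∂u = 6u - 5s + 7 = 0 and ∂R/∂s = -5u + 4s + 4 = 0, so (u, s) = (48, 59).
The Hessian has R_{uu} = 6, R_{ss} = 4, R_{us} = -5, giving D = -1 < 0, so the point is a saddle point.
R(48, 59) = 293.

293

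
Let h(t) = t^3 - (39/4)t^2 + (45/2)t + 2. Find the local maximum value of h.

Critical points: h'(t) = 3t^2 - (39/2)t + 45/2 vanishes at t = 3/2, 5.
h''(t) = 6t - 39/2. h''(3/2) = -21/2 < 0 ⇒ local maximum; h''(5) = 21/2 > 0 ⇒ local minimum.
Thus h has its local maximum at t = 3/2, with value 275/16.

275/16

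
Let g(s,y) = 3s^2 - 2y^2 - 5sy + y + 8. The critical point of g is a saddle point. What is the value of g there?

395/49

∂g/∂s = 6s - 5y = 0 and ∂g/∂y = -5s - 4y + 1 = 0, so (s, y) = (5/49, 6/49).
The Hessian has g_{ss} = 6, g_{yy} = -4, g_{sy} = -5, giving D = -49 < 0, so the point is a saddle point.
g(5/49, 6/49) = 395/49.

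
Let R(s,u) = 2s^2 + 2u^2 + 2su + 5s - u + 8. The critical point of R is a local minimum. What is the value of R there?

17/6

∂R/∂s = 4s + 2u + 5 = 0 and ∂R/∂u = 2s + 4u - 1 = 0, so (s, u) = (-11/6, 7/6).
The Hessian has R_{ss} = 4, R_{uu} = 4, R_{su} = 2, giving D = 12 > 0 with R_{ss} > 0, so the point is a local minimum.
R(-11/6, 7/6) = 17/6.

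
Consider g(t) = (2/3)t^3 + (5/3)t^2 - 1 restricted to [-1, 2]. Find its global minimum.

-1

g'(t) = 2t^2 + (10/3)t, whose only zero in [-1, 2] is t = 0.
Evaluating at the critical points and endpoints: g(-1) = 0,  g(0) = -1,  g(2) = 11.
Hence the absolute minimum is -1 at t = 0.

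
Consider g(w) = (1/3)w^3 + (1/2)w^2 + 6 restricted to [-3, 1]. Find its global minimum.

The derivative is w^2 + w, which vanishes at w = -1 and w = 0.
Candidates: g(-3) = 3/2; g(-1) = 37/6; g(0) = 6; g(1) = 41/6.
Hence the absolute minimum is 3/2 at w = -3.

3/2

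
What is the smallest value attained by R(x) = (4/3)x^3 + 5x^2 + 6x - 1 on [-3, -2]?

-10

R'(x) = 4x^2 + 10x + 6, which has no zeros in [-3, -2].
Compare values at every candidate in [-3, -2]: R(-3) = -10,  R(-2) = -11/3.
Hence the absolute minimum is -10 at x = -3.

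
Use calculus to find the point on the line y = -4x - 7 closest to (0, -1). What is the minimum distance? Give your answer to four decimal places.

1.4552

Minimize D(x)^2 = (x + 0)^2 + (-4x - 6)^2.
d/dx[D^2] = 2(x + 0) + 2·(-4)·(-4x - 6) = 0 ⇒ x = -24/17.
Then y = -23/17 and the distance is √(36/17) ≈ 1.4552.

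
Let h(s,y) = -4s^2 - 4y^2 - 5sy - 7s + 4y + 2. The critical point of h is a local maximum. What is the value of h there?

∂h/∂s = -8s - 5y - 7 = 0 and ∂h/∂y = -5s - 8y + 4 = 0, so (s, y) = (-76/39, 67/39).
The Hessian has h_{ss} = -8, h_{yy} = -8, h_{sy} = -5, giving D = 39 > 0 with h_{ss} < 0, so the point is a local maximum.
h(-76/39, 67/39) = 478/39.

478/39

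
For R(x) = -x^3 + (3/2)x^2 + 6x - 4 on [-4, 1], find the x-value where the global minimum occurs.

Differentiating, R'(x) = -3x^2 + 3x + 6; whose only zero in [-4, 1] is x = -1.
Evaluating at the critical points and endpoints: R(-4) = 60,  R(-1) = -15/2,  R(1) = 5/2.
Hence the absolute minimum is -15/2 at x = -1.

-1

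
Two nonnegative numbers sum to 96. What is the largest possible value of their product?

2304

With x + y = 96, the product is P(x) = x(96 − x).
P'(x) = 96 − 2x = 0 gives x = 48; P'' = −2 < 0, so this is the maximum.
P = 48·48 = 2304.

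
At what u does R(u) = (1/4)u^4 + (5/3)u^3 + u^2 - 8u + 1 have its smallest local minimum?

1

R'(u) = u^3 + 5u^2 + 2u - 8. Setting R'(u) = 0 gives u ∈ {-4, -2, 1}.
Second-derivative test with R''(u) = 3u^2 + 10u + 2: R''(-4) = 10 > 0 ⇒ local minimum; R''(-2) = -6 < 0 ⇒ local maximum; R''(1) = 15 > 0 ⇒ local minimum.
The smallest local minimum is R(1) = -49/12.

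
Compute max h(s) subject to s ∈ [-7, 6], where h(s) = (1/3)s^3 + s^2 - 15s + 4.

187/3

Differentiating, h'(s) = s^2 + 2s - 15; which vanishes at s = -5 and s = 3.
Candidates: h(-7) = 131/3, h(-5) = 187/3, h(3) = -23, h(6) = 22.
The maximum over the interval is 187/3, attained at s = -5.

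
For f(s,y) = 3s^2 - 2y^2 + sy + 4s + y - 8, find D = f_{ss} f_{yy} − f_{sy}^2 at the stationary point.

-25

∂f/∂s = 6s + y + 4 = 0 and ∂f/∂y = s - 4y + 1 = 0, so (s, y) = (-17/25, 2/25).
The Hessian has f_{ss} = 6, f_{yy} = -4, f_{sy} = 1, giving D = -25 < 0, so the point is a saddle point.
D = (6)·(-4) − (1)^2 = -25.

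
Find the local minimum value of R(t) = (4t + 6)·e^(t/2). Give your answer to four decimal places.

-1.3902

By the product rule, R'(t) = (2t + 7)·e^(t/2). Since e^(t/2) > 0, the only critical point is t = -7/2.
R''(-7/2) has the same sign as 2 > 0, so this is a local minimum.
R(-7/2) = (-8)·e^(-7/4) ≈ -1.3902.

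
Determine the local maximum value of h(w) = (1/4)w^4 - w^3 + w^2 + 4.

h'(w) = w^3 - 3w^2 + 2w. Setting h'(w) = 0 gives w ∈ {0, 1, 2}.
Second-derivative test with h''(w) = 3w^2 - 6w + 2: h''(0) = 2 > 0 ⇒ local minimum; h''(1) = -1 < 0 ⇒ local maximum; h''(2) = 2 > 0 ⇒ local minimum.
The local maximum is h(1) = 17/4.

17/4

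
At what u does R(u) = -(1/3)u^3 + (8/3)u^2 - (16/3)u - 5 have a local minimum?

4/3

Critical points: R'(u) = -u^2 + (16/3)u - 16/3 vanishes at u = 4/3, 4.
R''(u) = -2u + 16/3. R''(4/3) = 8/3 > 0 ⇒ local minimum; R''(4) = -8/3 < 0 ⇒ local maximum.
Thus R has its local minimum at u = 4/3, with value -661/81.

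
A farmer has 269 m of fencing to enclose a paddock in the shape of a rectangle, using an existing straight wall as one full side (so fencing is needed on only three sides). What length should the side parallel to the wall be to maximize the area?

269/2

Let the sides perpendicular to the wall have length x and the parallel side y, so 2x + y = 269 and the area is A = xy = x(269 − 2x).
A'(x) = 269 − 4x = 0 gives x = 269/4, and A''(x) = −4 < 0 confirms a maximum.
Then y = 269 − 2·269/4 = 269/2 and A = 72361/8.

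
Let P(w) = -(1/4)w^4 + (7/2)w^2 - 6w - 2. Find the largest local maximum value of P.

P'(w) = -w^3 + 7w - 6 = 0 at w = -3, 1, 2.
Since P''(w) = -3w^2 + 7, we get P''(-3) = -20 < 0 ⇒ local maximum; P''(1) = 4 > 0 ⇒ local minimum; P''(2) = -5 < 0 ⇒ local maximum.
So the largest local maximum value is P(-3) = 109/4.

109/4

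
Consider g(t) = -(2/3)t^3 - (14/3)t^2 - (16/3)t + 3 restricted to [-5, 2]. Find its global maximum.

379/81

Differentiating, g'(t) = -2t^2 - (28/3)t - 16/3; which vanishes at t = -4 and t = -2/3.
Candidates: g(-5) = -11/3, g(-4) = -23/3, g(-2/3) = 379/81, g(2) = -95/3.
The maximum over the interval is 379/81, attained at t = -2/3.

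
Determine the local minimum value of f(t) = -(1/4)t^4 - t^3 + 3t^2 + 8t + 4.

f'(t) = -t^3 - 3t^2 + 6t + 8 = 0 at t = -4, -1, 2.
f''(t) = -3t^2 - 6t + 6. f''(-4) = -18 < 0 ⇒ local maximum; f''(-1) = 9 > 0 ⇒ local minimum; f''(2) = -18 < 0 ⇒ local maximum.
Thus f has its local minimum at t = -1, with value -1/4.

-1/4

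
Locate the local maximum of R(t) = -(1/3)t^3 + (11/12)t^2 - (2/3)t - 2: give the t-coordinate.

4/3

R'(t) = -t^2 + (11/6)t - 2/3 = 0 at t = 1/2, 4/3.
R''(t) = -2t + 11/6. R''(1/2) = 5/6 > 0 ⇒ local minimum; R''(4/3) = -5/6 < 0 ⇒ local maximum.
Thus R has its local maximum at t = 4/3, with value -166/81.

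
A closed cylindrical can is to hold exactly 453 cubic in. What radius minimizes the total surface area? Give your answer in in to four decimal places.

With radius r and height h, πr²h = 453 so h = 453/(πr²), and S(r) = 2πr² + 2πrh = 2πr² + 2·453/r.
S'(r) = 4πr − 2·453/r² = 0 ⇒ r³ = 453/(2π), so r ≈ 4.1620 and h = 2r ≈ 8.3241.
S''(r) = 4π + 4·453/r³ > 0, so this is the minimum; S ≈ 326.5227.

4.1620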